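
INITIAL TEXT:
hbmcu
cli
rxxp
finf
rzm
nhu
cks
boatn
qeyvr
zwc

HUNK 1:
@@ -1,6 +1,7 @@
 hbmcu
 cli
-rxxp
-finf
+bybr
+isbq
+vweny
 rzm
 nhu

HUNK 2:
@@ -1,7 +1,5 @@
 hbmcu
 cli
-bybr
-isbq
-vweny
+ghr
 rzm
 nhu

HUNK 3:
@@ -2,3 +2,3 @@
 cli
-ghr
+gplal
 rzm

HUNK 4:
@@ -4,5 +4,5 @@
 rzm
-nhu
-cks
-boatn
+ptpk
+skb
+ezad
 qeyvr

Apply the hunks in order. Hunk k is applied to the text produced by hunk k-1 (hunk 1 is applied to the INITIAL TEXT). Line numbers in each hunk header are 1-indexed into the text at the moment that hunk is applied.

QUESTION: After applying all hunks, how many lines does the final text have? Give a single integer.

Answer: 9

Derivation:
Hunk 1: at line 1 remove [rxxp,finf] add [bybr,isbq,vweny] -> 11 lines: hbmcu cli bybr isbq vweny rzm nhu cks boatn qeyvr zwc
Hunk 2: at line 1 remove [bybr,isbq,vweny] add [ghr] -> 9 lines: hbmcu cli ghr rzm nhu cks boatn qeyvr zwc
Hunk 3: at line 2 remove [ghr] add [gplal] -> 9 lines: hbmcu cli gplal rzm nhu cks boatn qeyvr zwc
Hunk 4: at line 4 remove [nhu,cks,boatn] add [ptpk,skb,ezad] -> 9 lines: hbmcu cli gplal rzm ptpk skb ezad qeyvr zwc
Final line count: 9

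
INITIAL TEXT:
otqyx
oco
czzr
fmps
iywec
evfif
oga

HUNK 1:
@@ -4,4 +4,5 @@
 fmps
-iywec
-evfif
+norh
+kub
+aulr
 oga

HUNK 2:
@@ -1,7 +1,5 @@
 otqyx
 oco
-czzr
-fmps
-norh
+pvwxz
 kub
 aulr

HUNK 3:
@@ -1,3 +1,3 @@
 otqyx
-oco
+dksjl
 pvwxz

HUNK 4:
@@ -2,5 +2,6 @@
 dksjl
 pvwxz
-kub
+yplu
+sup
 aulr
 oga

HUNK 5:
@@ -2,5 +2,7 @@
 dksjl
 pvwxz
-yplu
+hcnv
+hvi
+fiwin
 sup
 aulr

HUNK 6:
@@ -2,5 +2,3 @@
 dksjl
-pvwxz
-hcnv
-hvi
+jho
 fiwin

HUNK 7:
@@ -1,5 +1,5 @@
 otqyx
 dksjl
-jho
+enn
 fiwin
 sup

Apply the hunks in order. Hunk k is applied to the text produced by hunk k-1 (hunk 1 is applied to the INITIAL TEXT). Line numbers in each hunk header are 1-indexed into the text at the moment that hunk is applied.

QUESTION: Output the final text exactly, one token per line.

Hunk 1: at line 4 remove [iywec,evfif] add [norh,kub,aulr] -> 8 lines: otqyx oco czzr fmps norh kub aulr oga
Hunk 2: at line 1 remove [czzr,fmps,norh] add [pvwxz] -> 6 lines: otqyx oco pvwxz kub aulr oga
Hunk 3: at line 1 remove [oco] add [dksjl] -> 6 lines: otqyx dksjl pvwxz kub aulr oga
Hunk 4: at line 2 remove [kub] add [yplu,sup] -> 7 lines: otqyx dksjl pvwxz yplu sup aulr oga
Hunk 5: at line 2 remove [yplu] add [hcnv,hvi,fiwin] -> 9 lines: otqyx dksjl pvwxz hcnv hvi fiwin sup aulr oga
Hunk 6: at line 2 remove [pvwxz,hcnv,hvi] add [jho] -> 7 lines: otqyx dksjl jho fiwin sup aulr oga
Hunk 7: at line 1 remove [jho] add [enn] -> 7 lines: otqyx dksjl enn fiwin sup aulr oga

Answer: otqyx
dksjl
enn
fiwin
sup
aulr
oga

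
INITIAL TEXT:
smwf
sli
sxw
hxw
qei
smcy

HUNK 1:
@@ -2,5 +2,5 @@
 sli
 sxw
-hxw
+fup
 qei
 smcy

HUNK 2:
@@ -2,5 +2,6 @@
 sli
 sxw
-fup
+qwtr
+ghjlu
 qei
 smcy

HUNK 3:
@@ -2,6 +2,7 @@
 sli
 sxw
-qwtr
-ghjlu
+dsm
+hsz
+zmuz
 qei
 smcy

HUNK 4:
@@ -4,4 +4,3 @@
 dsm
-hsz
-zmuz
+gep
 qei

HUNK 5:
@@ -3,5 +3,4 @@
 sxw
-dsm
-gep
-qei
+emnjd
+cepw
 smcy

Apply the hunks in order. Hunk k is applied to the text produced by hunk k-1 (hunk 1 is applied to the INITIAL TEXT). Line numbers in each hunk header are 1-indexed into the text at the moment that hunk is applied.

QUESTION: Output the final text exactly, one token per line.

Hunk 1: at line 2 remove [hxw] add [fup] -> 6 lines: smwf sli sxw fup qei smcy
Hunk 2: at line 2 remove [fup] add [qwtr,ghjlu] -> 7 lines: smwf sli sxw qwtr ghjlu qei smcy
Hunk 3: at line 2 remove [qwtr,ghjlu] add [dsm,hsz,zmuz] -> 8 lines: smwf sli sxw dsm hsz zmuz qei smcy
Hunk 4: at line 4 remove [hsz,zmuz] add [gep] -> 7 lines: smwf sli sxw dsm gep qei smcy
Hunk 5: at line 3 remove [dsm,gep,qei] add [emnjd,cepw] -> 6 lines: smwf sli sxw emnjd cepw smcy

Answer: smwf
sli
sxw
emnjd
cepw
smcy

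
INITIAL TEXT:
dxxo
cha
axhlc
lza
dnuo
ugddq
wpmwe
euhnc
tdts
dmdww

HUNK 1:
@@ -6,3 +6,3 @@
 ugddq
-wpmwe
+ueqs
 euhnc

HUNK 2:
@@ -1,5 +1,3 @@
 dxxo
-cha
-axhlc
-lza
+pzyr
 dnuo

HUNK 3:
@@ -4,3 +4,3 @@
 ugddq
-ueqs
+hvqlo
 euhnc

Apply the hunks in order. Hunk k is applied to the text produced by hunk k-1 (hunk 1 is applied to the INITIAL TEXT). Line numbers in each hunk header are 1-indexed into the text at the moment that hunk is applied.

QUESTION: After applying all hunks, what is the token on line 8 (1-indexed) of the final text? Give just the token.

Hunk 1: at line 6 remove [wpmwe] add [ueqs] -> 10 lines: dxxo cha axhlc lza dnuo ugddq ueqs euhnc tdts dmdww
Hunk 2: at line 1 remove [cha,axhlc,lza] add [pzyr] -> 8 lines: dxxo pzyr dnuo ugddq ueqs euhnc tdts dmdww
Hunk 3: at line 4 remove [ueqs] add [hvqlo] -> 8 lines: dxxo pzyr dnuo ugddq hvqlo euhnc tdts dmdww
Final line 8: dmdww

Answer: dmdww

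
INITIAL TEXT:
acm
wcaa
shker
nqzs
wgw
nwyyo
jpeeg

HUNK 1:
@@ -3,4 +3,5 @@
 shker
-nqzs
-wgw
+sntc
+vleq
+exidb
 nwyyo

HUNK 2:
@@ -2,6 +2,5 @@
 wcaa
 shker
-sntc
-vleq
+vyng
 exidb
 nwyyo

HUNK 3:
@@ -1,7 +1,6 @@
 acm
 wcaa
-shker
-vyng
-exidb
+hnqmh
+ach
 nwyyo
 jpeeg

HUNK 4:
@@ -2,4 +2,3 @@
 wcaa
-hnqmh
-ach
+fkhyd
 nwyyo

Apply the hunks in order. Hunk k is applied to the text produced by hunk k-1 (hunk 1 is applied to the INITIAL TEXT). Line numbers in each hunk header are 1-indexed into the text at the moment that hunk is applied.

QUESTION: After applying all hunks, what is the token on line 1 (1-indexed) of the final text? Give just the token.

Hunk 1: at line 3 remove [nqzs,wgw] add [sntc,vleq,exidb] -> 8 lines: acm wcaa shker sntc vleq exidb nwyyo jpeeg
Hunk 2: at line 2 remove [sntc,vleq] add [vyng] -> 7 lines: acm wcaa shker vyng exidb nwyyo jpeeg
Hunk 3: at line 1 remove [shker,vyng,exidb] add [hnqmh,ach] -> 6 lines: acm wcaa hnqmh ach nwyyo jpeeg
Hunk 4: at line 2 remove [hnqmh,ach] add [fkhyd] -> 5 lines: acm wcaa fkhyd nwyyo jpeeg
Final line 1: acm

Answer: acm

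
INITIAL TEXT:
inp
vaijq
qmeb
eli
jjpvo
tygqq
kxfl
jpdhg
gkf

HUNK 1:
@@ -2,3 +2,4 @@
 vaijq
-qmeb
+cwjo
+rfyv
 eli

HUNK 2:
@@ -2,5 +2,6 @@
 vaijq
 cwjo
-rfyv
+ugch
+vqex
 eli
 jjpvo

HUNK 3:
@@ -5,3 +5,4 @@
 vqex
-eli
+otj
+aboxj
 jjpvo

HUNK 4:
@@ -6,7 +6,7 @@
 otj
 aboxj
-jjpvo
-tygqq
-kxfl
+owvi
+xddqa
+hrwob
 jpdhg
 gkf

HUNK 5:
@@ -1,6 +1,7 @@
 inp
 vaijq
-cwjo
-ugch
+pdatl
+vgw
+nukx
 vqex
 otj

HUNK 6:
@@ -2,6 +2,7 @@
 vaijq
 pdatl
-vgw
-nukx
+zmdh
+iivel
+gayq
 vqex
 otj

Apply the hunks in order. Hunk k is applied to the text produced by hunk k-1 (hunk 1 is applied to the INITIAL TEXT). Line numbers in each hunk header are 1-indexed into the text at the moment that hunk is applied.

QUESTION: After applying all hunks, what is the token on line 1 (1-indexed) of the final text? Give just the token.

Answer: inp

Derivation:
Hunk 1: at line 2 remove [qmeb] add [cwjo,rfyv] -> 10 lines: inp vaijq cwjo rfyv eli jjpvo tygqq kxfl jpdhg gkf
Hunk 2: at line 2 remove [rfyv] add [ugch,vqex] -> 11 lines: inp vaijq cwjo ugch vqex eli jjpvo tygqq kxfl jpdhg gkf
Hunk 3: at line 5 remove [eli] add [otj,aboxj] -> 12 lines: inp vaijq cwjo ugch vqex otj aboxj jjpvo tygqq kxfl jpdhg gkf
Hunk 4: at line 6 remove [jjpvo,tygqq,kxfl] add [owvi,xddqa,hrwob] -> 12 lines: inp vaijq cwjo ugch vqex otj aboxj owvi xddqa hrwob jpdhg gkf
Hunk 5: at line 1 remove [cwjo,ugch] add [pdatl,vgw,nukx] -> 13 lines: inp vaijq pdatl vgw nukx vqex otj aboxj owvi xddqa hrwob jpdhg gkf
Hunk 6: at line 2 remove [vgw,nukx] add [zmdh,iivel,gayq] -> 14 lines: inp vaijq pdatl zmdh iivel gayq vqex otj aboxj owvi xddqa hrwob jpdhg gkf
Final line 1: inp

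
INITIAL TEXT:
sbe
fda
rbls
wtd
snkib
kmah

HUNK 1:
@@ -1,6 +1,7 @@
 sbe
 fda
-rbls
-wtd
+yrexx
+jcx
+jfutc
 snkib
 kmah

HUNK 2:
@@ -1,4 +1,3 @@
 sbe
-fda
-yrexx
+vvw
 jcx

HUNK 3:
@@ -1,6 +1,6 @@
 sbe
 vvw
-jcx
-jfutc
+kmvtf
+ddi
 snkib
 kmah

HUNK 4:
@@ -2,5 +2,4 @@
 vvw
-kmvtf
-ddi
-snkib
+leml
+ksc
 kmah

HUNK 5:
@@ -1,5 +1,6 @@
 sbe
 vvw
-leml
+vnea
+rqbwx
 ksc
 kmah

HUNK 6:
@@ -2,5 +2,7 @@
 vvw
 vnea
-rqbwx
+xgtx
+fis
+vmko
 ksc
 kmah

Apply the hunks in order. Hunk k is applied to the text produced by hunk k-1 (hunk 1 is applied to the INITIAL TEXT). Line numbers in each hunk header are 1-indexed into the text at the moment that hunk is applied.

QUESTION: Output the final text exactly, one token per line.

Answer: sbe
vvw
vnea
xgtx
fis
vmko
ksc
kmah

Derivation:
Hunk 1: at line 1 remove [rbls,wtd] add [yrexx,jcx,jfutc] -> 7 lines: sbe fda yrexx jcx jfutc snkib kmah
Hunk 2: at line 1 remove [fda,yrexx] add [vvw] -> 6 lines: sbe vvw jcx jfutc snkib kmah
Hunk 3: at line 1 remove [jcx,jfutc] add [kmvtf,ddi] -> 6 lines: sbe vvw kmvtf ddi snkib kmah
Hunk 4: at line 2 remove [kmvtf,ddi,snkib] add [leml,ksc] -> 5 lines: sbe vvw leml ksc kmah
Hunk 5: at line 1 remove [leml] add [vnea,rqbwx] -> 6 lines: sbe vvw vnea rqbwx ksc kmah
Hunk 6: at line 2 remove [rqbwx] add [xgtx,fis,vmko] -> 8 lines: sbe vvw vnea xgtx fis vmko ksc kmah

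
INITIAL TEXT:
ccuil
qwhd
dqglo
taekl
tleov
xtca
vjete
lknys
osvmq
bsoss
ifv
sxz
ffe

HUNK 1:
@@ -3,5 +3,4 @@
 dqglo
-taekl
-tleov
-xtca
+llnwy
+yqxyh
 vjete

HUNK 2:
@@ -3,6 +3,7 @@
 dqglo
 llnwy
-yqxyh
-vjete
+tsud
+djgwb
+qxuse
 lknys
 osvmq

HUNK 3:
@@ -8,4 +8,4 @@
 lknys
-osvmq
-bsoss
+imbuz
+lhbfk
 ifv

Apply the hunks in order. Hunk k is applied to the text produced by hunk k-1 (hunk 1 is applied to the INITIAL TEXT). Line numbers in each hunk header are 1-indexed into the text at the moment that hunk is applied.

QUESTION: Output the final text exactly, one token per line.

Hunk 1: at line 3 remove [taekl,tleov,xtca] add [llnwy,yqxyh] -> 12 lines: ccuil qwhd dqglo llnwy yqxyh vjete lknys osvmq bsoss ifv sxz ffe
Hunk 2: at line 3 remove [yqxyh,vjete] add [tsud,djgwb,qxuse] -> 13 lines: ccuil qwhd dqglo llnwy tsud djgwb qxuse lknys osvmq bsoss ifv sxz ffe
Hunk 3: at line 8 remove [osvmq,bsoss] add [imbuz,lhbfk] -> 13 lines: ccuil qwhd dqglo llnwy tsud djgwb qxuse lknys imbuz lhbfk ifv sxz ffe

Answer: ccuil
qwhd
dqglo
llnwy
tsud
djgwb
qxuse
lknys
imbuz
lhbfk
ifv
sxz
ffe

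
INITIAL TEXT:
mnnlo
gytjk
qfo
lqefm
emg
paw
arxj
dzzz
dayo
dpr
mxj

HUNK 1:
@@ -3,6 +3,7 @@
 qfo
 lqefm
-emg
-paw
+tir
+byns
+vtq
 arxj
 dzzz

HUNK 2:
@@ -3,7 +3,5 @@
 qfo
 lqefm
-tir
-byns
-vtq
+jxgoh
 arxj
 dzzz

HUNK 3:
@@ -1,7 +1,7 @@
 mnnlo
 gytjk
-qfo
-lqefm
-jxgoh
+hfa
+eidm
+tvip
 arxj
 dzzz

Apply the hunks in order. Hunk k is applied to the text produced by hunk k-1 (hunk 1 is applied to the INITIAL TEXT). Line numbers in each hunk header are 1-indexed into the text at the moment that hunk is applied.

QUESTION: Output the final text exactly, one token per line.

Answer: mnnlo
gytjk
hfa
eidm
tvip
arxj
dzzz
dayo
dpr
mxj

Derivation:
Hunk 1: at line 3 remove [emg,paw] add [tir,byns,vtq] -> 12 lines: mnnlo gytjk qfo lqefm tir byns vtq arxj dzzz dayo dpr mxj
Hunk 2: at line 3 remove [tir,byns,vtq] add [jxgoh] -> 10 lines: mnnlo gytjk qfo lqefm jxgoh arxj dzzz dayo dpr mxj
Hunk 3: at line 1 remove [qfo,lqefm,jxgoh] add [hfa,eidm,tvip] -> 10 lines: mnnlo gytjk hfa eidm tvip arxj dzzz dayo dpr mxj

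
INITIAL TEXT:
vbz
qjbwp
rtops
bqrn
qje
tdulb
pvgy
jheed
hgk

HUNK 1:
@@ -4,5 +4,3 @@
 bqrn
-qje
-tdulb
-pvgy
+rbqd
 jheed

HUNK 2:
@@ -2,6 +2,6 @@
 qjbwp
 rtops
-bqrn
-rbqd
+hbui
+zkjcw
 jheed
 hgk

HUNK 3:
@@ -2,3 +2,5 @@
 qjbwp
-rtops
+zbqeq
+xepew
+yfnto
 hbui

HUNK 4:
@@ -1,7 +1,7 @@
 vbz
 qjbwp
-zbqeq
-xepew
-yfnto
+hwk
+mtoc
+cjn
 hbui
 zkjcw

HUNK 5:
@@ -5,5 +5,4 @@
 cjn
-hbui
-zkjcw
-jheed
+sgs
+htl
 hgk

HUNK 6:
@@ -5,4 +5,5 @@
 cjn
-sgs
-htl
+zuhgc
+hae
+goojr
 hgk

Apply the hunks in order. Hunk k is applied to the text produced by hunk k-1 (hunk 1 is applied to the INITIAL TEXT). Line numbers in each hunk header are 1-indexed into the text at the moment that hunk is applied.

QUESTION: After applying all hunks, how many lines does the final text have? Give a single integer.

Answer: 9

Derivation:
Hunk 1: at line 4 remove [qje,tdulb,pvgy] add [rbqd] -> 7 lines: vbz qjbwp rtops bqrn rbqd jheed hgk
Hunk 2: at line 2 remove [bqrn,rbqd] add [hbui,zkjcw] -> 7 lines: vbz qjbwp rtops hbui zkjcw jheed hgk
Hunk 3: at line 2 remove [rtops] add [zbqeq,xepew,yfnto] -> 9 lines: vbz qjbwp zbqeq xepew yfnto hbui zkjcw jheed hgk
Hunk 4: at line 1 remove [zbqeq,xepew,yfnto] add [hwk,mtoc,cjn] -> 9 lines: vbz qjbwp hwk mtoc cjn hbui zkjcw jheed hgk
Hunk 5: at line 5 remove [hbui,zkjcw,jheed] add [sgs,htl] -> 8 lines: vbz qjbwp hwk mtoc cjn sgs htl hgk
Hunk 6: at line 5 remove [sgs,htl] add [zuhgc,hae,goojr] -> 9 lines: vbz qjbwp hwk mtoc cjn zuhgc hae goojr hgk
Final line count: 9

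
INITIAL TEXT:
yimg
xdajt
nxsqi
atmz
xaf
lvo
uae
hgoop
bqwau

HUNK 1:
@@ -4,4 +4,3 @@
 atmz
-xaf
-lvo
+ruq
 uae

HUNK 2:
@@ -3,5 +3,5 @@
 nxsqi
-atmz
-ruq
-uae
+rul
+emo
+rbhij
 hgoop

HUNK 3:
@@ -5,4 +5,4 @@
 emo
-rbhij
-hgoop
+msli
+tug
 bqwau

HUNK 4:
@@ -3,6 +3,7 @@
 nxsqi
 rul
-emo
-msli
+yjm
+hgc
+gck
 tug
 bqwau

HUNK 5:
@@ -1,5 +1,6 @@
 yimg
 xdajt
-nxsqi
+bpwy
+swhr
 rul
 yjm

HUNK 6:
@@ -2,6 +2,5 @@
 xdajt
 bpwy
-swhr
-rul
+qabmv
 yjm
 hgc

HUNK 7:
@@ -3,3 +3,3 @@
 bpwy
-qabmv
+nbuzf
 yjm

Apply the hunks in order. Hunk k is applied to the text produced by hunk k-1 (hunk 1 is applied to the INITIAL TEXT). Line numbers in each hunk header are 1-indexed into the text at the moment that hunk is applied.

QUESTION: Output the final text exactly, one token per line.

Hunk 1: at line 4 remove [xaf,lvo] add [ruq] -> 8 lines: yimg xdajt nxsqi atmz ruq uae hgoop bqwau
Hunk 2: at line 3 remove [atmz,ruq,uae] add [rul,emo,rbhij] -> 8 lines: yimg xdajt nxsqi rul emo rbhij hgoop bqwau
Hunk 3: at line 5 remove [rbhij,hgoop] add [msli,tug] -> 8 lines: yimg xdajt nxsqi rul emo msli tug bqwau
Hunk 4: at line 3 remove [emo,msli] add [yjm,hgc,gck] -> 9 lines: yimg xdajt nxsqi rul yjm hgc gck tug bqwau
Hunk 5: at line 1 remove [nxsqi] add [bpwy,swhr] -> 10 lines: yimg xdajt bpwy swhr rul yjm hgc gck tug bqwau
Hunk 6: at line 2 remove [swhr,rul] add [qabmv] -> 9 lines: yimg xdajt bpwy qabmv yjm hgc gck tug bqwau
Hunk 7: at line 3 remove [qabmv] add [nbuzf] -> 9 lines: yimg xdajt bpwy nbuzf yjm hgc gck tug bqwau

Answer: yimg
xdajt
bpwy
nbuzf
yjm
hgc
gck
tug
bqwau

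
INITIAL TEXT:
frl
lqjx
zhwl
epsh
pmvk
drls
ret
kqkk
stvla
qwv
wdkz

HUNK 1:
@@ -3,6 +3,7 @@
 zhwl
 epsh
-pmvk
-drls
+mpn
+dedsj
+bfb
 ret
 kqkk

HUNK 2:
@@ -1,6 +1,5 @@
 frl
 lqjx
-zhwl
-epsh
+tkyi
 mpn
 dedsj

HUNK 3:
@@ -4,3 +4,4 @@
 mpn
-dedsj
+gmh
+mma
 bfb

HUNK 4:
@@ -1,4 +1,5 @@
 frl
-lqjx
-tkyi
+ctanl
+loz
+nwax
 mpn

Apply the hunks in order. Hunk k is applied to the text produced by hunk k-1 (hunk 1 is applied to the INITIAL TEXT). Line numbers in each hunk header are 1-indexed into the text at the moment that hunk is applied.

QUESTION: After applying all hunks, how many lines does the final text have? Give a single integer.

Hunk 1: at line 3 remove [pmvk,drls] add [mpn,dedsj,bfb] -> 12 lines: frl lqjx zhwl epsh mpn dedsj bfb ret kqkk stvla qwv wdkz
Hunk 2: at line 1 remove [zhwl,epsh] add [tkyi] -> 11 lines: frl lqjx tkyi mpn dedsj bfb ret kqkk stvla qwv wdkz
Hunk 3: at line 4 remove [dedsj] add [gmh,mma] -> 12 lines: frl lqjx tkyi mpn gmh mma bfb ret kqkk stvla qwv wdkz
Hunk 4: at line 1 remove [lqjx,tkyi] add [ctanl,loz,nwax] -> 13 lines: frl ctanl loz nwax mpn gmh mma bfb ret kqkk stvla qwv wdkz
Final line count: 13

Answer: 13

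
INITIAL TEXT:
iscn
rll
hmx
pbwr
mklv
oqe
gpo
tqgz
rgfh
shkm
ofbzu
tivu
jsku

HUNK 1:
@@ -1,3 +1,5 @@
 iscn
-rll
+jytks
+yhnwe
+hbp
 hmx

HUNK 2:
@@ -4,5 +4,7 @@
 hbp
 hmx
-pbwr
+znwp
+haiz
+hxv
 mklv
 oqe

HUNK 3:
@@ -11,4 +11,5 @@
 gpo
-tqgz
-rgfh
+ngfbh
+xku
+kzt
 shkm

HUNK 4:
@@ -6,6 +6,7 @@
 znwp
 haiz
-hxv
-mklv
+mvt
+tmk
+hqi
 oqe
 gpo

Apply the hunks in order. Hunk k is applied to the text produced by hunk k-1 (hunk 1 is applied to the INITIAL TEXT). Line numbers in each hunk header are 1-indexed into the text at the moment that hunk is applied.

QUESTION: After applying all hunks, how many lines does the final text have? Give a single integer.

Hunk 1: at line 1 remove [rll] add [jytks,yhnwe,hbp] -> 15 lines: iscn jytks yhnwe hbp hmx pbwr mklv oqe gpo tqgz rgfh shkm ofbzu tivu jsku
Hunk 2: at line 4 remove [pbwr] add [znwp,haiz,hxv] -> 17 lines: iscn jytks yhnwe hbp hmx znwp haiz hxv mklv oqe gpo tqgz rgfh shkm ofbzu tivu jsku
Hunk 3: at line 11 remove [tqgz,rgfh] add [ngfbh,xku,kzt] -> 18 lines: iscn jytks yhnwe hbp hmx znwp haiz hxv mklv oqe gpo ngfbh xku kzt shkm ofbzu tivu jsku
Hunk 4: at line 6 remove [hxv,mklv] add [mvt,tmk,hqi] -> 19 lines: iscn jytks yhnwe hbp hmx znwp haiz mvt tmk hqi oqe gpo ngfbh xku kzt shkm ofbzu tivu jsku
Final line count: 19

Answer: 19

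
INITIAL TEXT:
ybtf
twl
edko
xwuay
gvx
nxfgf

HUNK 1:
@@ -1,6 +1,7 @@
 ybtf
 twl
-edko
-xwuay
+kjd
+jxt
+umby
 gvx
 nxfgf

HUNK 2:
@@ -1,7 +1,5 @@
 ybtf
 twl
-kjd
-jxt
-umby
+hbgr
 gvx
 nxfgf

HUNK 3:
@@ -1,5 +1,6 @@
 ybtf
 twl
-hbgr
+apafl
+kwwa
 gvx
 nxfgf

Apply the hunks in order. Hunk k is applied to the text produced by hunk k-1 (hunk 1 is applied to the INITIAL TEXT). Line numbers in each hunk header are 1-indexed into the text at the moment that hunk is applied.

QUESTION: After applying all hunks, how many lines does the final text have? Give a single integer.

Answer: 6

Derivation:
Hunk 1: at line 1 remove [edko,xwuay] add [kjd,jxt,umby] -> 7 lines: ybtf twl kjd jxt umby gvx nxfgf
Hunk 2: at line 1 remove [kjd,jxt,umby] add [hbgr] -> 5 lines: ybtf twl hbgr gvx nxfgf
Hunk 3: at line 1 remove [hbgr] add [apafl,kwwa] -> 6 lines: ybtf twl apafl kwwa gvx nxfgf
Final line count: 6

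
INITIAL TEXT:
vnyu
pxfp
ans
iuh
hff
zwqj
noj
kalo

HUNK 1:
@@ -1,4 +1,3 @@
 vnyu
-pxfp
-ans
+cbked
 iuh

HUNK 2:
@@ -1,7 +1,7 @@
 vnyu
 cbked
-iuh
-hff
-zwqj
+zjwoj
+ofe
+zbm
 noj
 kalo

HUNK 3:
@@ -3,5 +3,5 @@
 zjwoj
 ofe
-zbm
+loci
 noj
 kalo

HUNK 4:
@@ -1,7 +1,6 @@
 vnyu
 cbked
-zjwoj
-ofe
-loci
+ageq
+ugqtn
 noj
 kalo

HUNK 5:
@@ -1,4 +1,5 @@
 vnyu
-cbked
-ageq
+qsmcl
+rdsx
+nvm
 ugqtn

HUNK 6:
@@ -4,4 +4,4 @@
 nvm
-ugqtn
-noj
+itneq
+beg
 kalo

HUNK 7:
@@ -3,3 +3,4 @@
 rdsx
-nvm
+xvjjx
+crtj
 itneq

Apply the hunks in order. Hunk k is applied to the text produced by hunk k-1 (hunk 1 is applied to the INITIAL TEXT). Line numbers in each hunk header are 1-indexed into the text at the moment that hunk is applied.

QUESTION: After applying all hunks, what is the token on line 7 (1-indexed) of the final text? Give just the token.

Answer: beg

Derivation:
Hunk 1: at line 1 remove [pxfp,ans] add [cbked] -> 7 lines: vnyu cbked iuh hff zwqj noj kalo
Hunk 2: at line 1 remove [iuh,hff,zwqj] add [zjwoj,ofe,zbm] -> 7 lines: vnyu cbked zjwoj ofe zbm noj kalo
Hunk 3: at line 3 remove [zbm] add [loci] -> 7 lines: vnyu cbked zjwoj ofe loci noj kalo
Hunk 4: at line 1 remove [zjwoj,ofe,loci] add [ageq,ugqtn] -> 6 lines: vnyu cbked ageq ugqtn noj kalo
Hunk 5: at line 1 remove [cbked,ageq] add [qsmcl,rdsx,nvm] -> 7 lines: vnyu qsmcl rdsx nvm ugqtn noj kalo
Hunk 6: at line 4 remove [ugqtn,noj] add [itneq,beg] -> 7 lines: vnyu qsmcl rdsx nvm itneq beg kalo
Hunk 7: at line 3 remove [nvm] add [xvjjx,crtj] -> 8 lines: vnyu qsmcl rdsx xvjjx crtj itneq beg kalo
Final line 7: beg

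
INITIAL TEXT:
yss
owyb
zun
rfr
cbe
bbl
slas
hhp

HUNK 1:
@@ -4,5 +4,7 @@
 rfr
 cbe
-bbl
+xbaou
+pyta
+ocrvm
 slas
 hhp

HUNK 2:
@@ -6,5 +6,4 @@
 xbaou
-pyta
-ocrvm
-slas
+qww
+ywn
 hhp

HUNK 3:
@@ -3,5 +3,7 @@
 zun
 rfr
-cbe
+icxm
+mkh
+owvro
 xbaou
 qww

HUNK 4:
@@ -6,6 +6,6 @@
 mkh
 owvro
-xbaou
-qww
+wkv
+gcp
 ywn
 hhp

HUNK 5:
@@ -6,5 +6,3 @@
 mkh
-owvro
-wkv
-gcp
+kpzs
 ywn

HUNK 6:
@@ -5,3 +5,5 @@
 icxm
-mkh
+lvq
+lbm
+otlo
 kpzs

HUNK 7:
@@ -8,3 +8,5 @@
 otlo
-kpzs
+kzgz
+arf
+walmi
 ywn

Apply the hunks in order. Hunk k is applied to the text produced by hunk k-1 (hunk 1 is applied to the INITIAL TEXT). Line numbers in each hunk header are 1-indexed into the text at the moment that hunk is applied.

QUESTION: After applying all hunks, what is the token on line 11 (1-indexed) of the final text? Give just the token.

Answer: walmi

Derivation:
Hunk 1: at line 4 remove [bbl] add [xbaou,pyta,ocrvm] -> 10 lines: yss owyb zun rfr cbe xbaou pyta ocrvm slas hhp
Hunk 2: at line 6 remove [pyta,ocrvm,slas] add [qww,ywn] -> 9 lines: yss owyb zun rfr cbe xbaou qww ywn hhp
Hunk 3: at line 3 remove [cbe] add [icxm,mkh,owvro] -> 11 lines: yss owyb zun rfr icxm mkh owvro xbaou qww ywn hhp
Hunk 4: at line 6 remove [xbaou,qww] add [wkv,gcp] -> 11 lines: yss owyb zun rfr icxm mkh owvro wkv gcp ywn hhp
Hunk 5: at line 6 remove [owvro,wkv,gcp] add [kpzs] -> 9 lines: yss owyb zun rfr icxm mkh kpzs ywn hhp
Hunk 6: at line 5 remove [mkh] add [lvq,lbm,otlo] -> 11 lines: yss owyb zun rfr icxm lvq lbm otlo kpzs ywn hhp
Hunk 7: at line 8 remove [kpzs] add [kzgz,arf,walmi] -> 13 lines: yss owyb zun rfr icxm lvq lbm otlo kzgz arf walmi ywn hhp
Final line 11: walmi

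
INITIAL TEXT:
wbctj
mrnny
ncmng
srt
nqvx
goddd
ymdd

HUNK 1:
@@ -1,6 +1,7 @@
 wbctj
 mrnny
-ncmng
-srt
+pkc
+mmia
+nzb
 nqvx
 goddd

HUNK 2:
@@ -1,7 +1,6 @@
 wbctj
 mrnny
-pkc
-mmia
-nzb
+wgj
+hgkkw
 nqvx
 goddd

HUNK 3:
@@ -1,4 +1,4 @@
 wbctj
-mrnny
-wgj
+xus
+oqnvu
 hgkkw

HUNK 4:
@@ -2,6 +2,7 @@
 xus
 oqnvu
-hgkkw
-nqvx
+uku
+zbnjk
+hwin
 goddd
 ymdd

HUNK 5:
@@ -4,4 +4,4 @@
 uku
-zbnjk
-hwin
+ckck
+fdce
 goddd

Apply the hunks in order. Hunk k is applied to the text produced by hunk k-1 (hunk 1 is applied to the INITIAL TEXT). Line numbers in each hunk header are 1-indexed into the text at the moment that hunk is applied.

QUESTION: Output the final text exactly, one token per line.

Answer: wbctj
xus
oqnvu
uku
ckck
fdce
goddd
ymdd

Derivation:
Hunk 1: at line 1 remove [ncmng,srt] add [pkc,mmia,nzb] -> 8 lines: wbctj mrnny pkc mmia nzb nqvx goddd ymdd
Hunk 2: at line 1 remove [pkc,mmia,nzb] add [wgj,hgkkw] -> 7 lines: wbctj mrnny wgj hgkkw nqvx goddd ymdd
Hunk 3: at line 1 remove [mrnny,wgj] add [xus,oqnvu] -> 7 lines: wbctj xus oqnvu hgkkw nqvx goddd ymdd
Hunk 4: at line 2 remove [hgkkw,nqvx] add [uku,zbnjk,hwin] -> 8 lines: wbctj xus oqnvu uku zbnjk hwin goddd ymdd
Hunk 5: at line 4 remove [zbnjk,hwin] add [ckck,fdce] -> 8 lines: wbctj xus oqnvu uku ckck fdce goddd ymdd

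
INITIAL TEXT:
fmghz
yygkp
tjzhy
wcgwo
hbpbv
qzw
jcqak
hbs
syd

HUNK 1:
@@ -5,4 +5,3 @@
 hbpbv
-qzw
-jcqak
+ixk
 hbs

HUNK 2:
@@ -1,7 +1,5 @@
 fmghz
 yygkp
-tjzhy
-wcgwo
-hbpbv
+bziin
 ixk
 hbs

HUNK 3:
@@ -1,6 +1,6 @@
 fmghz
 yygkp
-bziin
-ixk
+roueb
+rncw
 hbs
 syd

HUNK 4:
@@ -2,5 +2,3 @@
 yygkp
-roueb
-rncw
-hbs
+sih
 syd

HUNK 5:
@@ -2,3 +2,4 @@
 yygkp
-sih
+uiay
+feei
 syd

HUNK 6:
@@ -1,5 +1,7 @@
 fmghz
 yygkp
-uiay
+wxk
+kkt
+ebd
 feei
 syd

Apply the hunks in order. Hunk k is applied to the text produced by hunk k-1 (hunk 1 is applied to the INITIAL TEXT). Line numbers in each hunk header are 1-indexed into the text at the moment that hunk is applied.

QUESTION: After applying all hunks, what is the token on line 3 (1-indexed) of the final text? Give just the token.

Answer: wxk

Derivation:
Hunk 1: at line 5 remove [qzw,jcqak] add [ixk] -> 8 lines: fmghz yygkp tjzhy wcgwo hbpbv ixk hbs syd
Hunk 2: at line 1 remove [tjzhy,wcgwo,hbpbv] add [bziin] -> 6 lines: fmghz yygkp bziin ixk hbs syd
Hunk 3: at line 1 remove [bziin,ixk] add [roueb,rncw] -> 6 lines: fmghz yygkp roueb rncw hbs syd
Hunk 4: at line 2 remove [roueb,rncw,hbs] add [sih] -> 4 lines: fmghz yygkp sih syd
Hunk 5: at line 2 remove [sih] add [uiay,feei] -> 5 lines: fmghz yygkp uiay feei syd
Hunk 6: at line 1 remove [uiay] add [wxk,kkt,ebd] -> 7 lines: fmghz yygkp wxk kkt ebd feei syd
Final line 3: wxk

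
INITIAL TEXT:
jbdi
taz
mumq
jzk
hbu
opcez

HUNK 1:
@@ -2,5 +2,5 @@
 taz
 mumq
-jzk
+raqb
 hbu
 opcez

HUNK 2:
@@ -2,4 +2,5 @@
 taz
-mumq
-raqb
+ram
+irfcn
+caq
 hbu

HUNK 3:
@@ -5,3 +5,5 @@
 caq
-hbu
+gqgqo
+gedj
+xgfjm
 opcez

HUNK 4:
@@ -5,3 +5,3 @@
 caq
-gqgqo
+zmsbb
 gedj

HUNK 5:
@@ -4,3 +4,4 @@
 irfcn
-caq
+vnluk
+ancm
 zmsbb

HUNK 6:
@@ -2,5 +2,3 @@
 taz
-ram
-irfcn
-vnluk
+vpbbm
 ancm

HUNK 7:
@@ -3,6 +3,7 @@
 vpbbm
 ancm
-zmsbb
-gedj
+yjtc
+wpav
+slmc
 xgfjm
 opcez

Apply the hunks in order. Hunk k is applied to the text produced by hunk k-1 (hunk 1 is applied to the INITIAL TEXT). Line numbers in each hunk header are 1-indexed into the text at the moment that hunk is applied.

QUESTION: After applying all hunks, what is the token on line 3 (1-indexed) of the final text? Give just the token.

Answer: vpbbm

Derivation:
Hunk 1: at line 2 remove [jzk] add [raqb] -> 6 lines: jbdi taz mumq raqb hbu opcez
Hunk 2: at line 2 remove [mumq,raqb] add [ram,irfcn,caq] -> 7 lines: jbdi taz ram irfcn caq hbu opcez
Hunk 3: at line 5 remove [hbu] add [gqgqo,gedj,xgfjm] -> 9 lines: jbdi taz ram irfcn caq gqgqo gedj xgfjm opcez
Hunk 4: at line 5 remove [gqgqo] add [zmsbb] -> 9 lines: jbdi taz ram irfcn caq zmsbb gedj xgfjm opcez
Hunk 5: at line 4 remove [caq] add [vnluk,ancm] -> 10 lines: jbdi taz ram irfcn vnluk ancm zmsbb gedj xgfjm opcez
Hunk 6: at line 2 remove [ram,irfcn,vnluk] add [vpbbm] -> 8 lines: jbdi taz vpbbm ancm zmsbb gedj xgfjm opcez
Hunk 7: at line 3 remove [zmsbb,gedj] add [yjtc,wpav,slmc] -> 9 lines: jbdi taz vpbbm ancm yjtc wpav slmc xgfjm opcez
Final line 3: vpbbm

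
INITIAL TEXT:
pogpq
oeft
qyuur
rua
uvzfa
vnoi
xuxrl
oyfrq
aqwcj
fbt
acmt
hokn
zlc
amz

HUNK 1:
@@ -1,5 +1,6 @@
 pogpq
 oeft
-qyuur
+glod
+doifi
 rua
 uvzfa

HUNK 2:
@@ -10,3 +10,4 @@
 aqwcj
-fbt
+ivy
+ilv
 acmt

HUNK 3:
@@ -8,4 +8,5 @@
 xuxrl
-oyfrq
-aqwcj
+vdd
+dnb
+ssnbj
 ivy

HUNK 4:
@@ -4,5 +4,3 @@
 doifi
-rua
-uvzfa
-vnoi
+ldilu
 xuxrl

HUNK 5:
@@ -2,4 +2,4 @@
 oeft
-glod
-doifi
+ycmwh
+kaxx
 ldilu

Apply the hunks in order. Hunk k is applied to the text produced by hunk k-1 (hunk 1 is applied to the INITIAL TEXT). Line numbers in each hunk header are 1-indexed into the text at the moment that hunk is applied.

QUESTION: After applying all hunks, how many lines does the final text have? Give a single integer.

Answer: 15

Derivation:
Hunk 1: at line 1 remove [qyuur] add [glod,doifi] -> 15 lines: pogpq oeft glod doifi rua uvzfa vnoi xuxrl oyfrq aqwcj fbt acmt hokn zlc amz
Hunk 2: at line 10 remove [fbt] add [ivy,ilv] -> 16 lines: pogpq oeft glod doifi rua uvzfa vnoi xuxrl oyfrq aqwcj ivy ilv acmt hokn zlc amz
Hunk 3: at line 8 remove [oyfrq,aqwcj] add [vdd,dnb,ssnbj] -> 17 lines: pogpq oeft glod doifi rua uvzfa vnoi xuxrl vdd dnb ssnbj ivy ilv acmt hokn zlc amz
Hunk 4: at line 4 remove [rua,uvzfa,vnoi] add [ldilu] -> 15 lines: pogpq oeft glod doifi ldilu xuxrl vdd dnb ssnbj ivy ilv acmt hokn zlc amz
Hunk 5: at line 2 remove [glod,doifi] add [ycmwh,kaxx] -> 15 lines: pogpq oeft ycmwh kaxx ldilu xuxrl vdd dnb ssnbj ivy ilv acmt hokn zlc amz
Final line count: 15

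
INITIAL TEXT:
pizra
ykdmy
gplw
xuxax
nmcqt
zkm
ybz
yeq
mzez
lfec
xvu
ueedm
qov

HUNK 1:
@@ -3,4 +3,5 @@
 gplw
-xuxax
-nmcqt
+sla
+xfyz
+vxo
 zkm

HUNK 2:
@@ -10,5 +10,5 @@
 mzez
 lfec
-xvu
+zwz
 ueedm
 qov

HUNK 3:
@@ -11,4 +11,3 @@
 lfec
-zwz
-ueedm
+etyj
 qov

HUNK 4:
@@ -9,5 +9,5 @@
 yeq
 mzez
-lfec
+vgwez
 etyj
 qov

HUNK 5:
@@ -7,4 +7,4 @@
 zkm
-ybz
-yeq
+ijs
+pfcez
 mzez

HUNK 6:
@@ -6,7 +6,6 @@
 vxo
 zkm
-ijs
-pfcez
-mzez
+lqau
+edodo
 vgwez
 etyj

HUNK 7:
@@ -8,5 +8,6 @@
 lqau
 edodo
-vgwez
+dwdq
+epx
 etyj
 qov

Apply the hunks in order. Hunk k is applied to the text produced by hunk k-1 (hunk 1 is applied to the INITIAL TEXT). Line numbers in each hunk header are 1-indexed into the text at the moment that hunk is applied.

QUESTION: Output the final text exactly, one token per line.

Answer: pizra
ykdmy
gplw
sla
xfyz
vxo
zkm
lqau
edodo
dwdq
epx
etyj
qov

Derivation:
Hunk 1: at line 3 remove [xuxax,nmcqt] add [sla,xfyz,vxo] -> 14 lines: pizra ykdmy gplw sla xfyz vxo zkm ybz yeq mzez lfec xvu ueedm qov
Hunk 2: at line 10 remove [xvu] add [zwz] -> 14 lines: pizra ykdmy gplw sla xfyz vxo zkm ybz yeq mzez lfec zwz ueedm qov
Hunk 3: at line 11 remove [zwz,ueedm] add [etyj] -> 13 lines: pizra ykdmy gplw sla xfyz vxo zkm ybz yeq mzez lfec etyj qov
Hunk 4: at line 9 remove [lfec] add [vgwez] -> 13 lines: pizra ykdmy gplw sla xfyz vxo zkm ybz yeq mzez vgwez etyj qov
Hunk 5: at line 7 remove [ybz,yeq] add [ijs,pfcez] -> 13 lines: pizra ykdmy gplw sla xfyz vxo zkm ijs pfcez mzez vgwez etyj qov
Hunk 6: at line 6 remove [ijs,pfcez,mzez] add [lqau,edodo] -> 12 lines: pizra ykdmy gplw sla xfyz vxo zkm lqau edodo vgwez etyj qov
Hunk 7: at line 8 remove [vgwez] add [dwdq,epx] -> 13 lines: pizra ykdmy gplw sla xfyz vxo zkm lqau edodo dwdq epx etyj qov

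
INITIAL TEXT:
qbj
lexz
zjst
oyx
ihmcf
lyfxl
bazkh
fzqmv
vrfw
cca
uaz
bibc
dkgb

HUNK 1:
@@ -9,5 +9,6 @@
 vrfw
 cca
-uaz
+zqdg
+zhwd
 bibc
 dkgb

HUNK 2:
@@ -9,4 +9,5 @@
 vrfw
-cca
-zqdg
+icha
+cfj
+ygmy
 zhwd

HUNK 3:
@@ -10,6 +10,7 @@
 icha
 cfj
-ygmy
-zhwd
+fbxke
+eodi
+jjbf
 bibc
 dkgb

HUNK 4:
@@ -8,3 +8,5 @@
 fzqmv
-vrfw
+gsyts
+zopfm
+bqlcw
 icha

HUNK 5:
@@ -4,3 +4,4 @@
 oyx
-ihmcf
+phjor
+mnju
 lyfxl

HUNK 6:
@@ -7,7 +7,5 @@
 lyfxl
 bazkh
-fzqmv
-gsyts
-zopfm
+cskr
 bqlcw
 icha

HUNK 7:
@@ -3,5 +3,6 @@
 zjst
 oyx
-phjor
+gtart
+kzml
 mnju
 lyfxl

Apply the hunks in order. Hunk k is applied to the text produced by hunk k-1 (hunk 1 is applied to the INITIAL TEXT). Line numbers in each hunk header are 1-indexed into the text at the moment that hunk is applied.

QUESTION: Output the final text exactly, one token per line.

Hunk 1: at line 9 remove [uaz] add [zqdg,zhwd] -> 14 lines: qbj lexz zjst oyx ihmcf lyfxl bazkh fzqmv vrfw cca zqdg zhwd bibc dkgb
Hunk 2: at line 9 remove [cca,zqdg] add [icha,cfj,ygmy] -> 15 lines: qbj lexz zjst oyx ihmcf lyfxl bazkh fzqmv vrfw icha cfj ygmy zhwd bibc dkgb
Hunk 3: at line 10 remove [ygmy,zhwd] add [fbxke,eodi,jjbf] -> 16 lines: qbj lexz zjst oyx ihmcf lyfxl bazkh fzqmv vrfw icha cfj fbxke eodi jjbf bibc dkgb
Hunk 4: at line 8 remove [vrfw] add [gsyts,zopfm,bqlcw] -> 18 lines: qbj lexz zjst oyx ihmcf lyfxl bazkh fzqmv gsyts zopfm bqlcw icha cfj fbxke eodi jjbf bibc dkgb
Hunk 5: at line 4 remove [ihmcf] add [phjor,mnju] -> 19 lines: qbj lexz zjst oyx phjor mnju lyfxl bazkh fzqmv gsyts zopfm bqlcw icha cfj fbxke eodi jjbf bibc dkgb
Hunk 6: at line 7 remove [fzqmv,gsyts,zopfm] add [cskr] -> 17 lines: qbj lexz zjst oyx phjor mnju lyfxl bazkh cskr bqlcw icha cfj fbxke eodi jjbf bibc dkgb
Hunk 7: at line 3 remove [phjor] add [gtart,kzml] -> 18 lines: qbj lexz zjst oyx gtart kzml mnju lyfxl bazkh cskr bqlcw icha cfj fbxke eodi jjbf bibc dkgb

Answer: qbj
lexz
zjst
oyx
gtart
kzml
mnju
lyfxl
bazkh
cskr
bqlcw
icha
cfj
fbxke
eodi
jjbf
bibc
dkgb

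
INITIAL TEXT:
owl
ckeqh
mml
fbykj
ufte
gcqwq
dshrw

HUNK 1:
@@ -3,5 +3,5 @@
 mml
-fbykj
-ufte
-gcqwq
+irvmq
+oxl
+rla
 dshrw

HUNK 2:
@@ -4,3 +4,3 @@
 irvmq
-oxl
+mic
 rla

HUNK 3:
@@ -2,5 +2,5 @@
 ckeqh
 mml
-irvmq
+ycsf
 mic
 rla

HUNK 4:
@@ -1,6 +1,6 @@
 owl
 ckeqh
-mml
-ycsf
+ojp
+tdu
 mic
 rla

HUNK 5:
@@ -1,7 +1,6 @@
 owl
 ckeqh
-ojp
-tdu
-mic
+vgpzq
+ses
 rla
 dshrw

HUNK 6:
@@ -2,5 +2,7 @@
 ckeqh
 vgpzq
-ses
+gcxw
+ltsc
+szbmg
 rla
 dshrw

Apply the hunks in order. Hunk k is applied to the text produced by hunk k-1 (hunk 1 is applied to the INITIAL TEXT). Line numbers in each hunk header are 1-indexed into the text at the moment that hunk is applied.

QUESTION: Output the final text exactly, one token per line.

Hunk 1: at line 3 remove [fbykj,ufte,gcqwq] add [irvmq,oxl,rla] -> 7 lines: owl ckeqh mml irvmq oxl rla dshrw
Hunk 2: at line 4 remove [oxl] add [mic] -> 7 lines: owl ckeqh mml irvmq mic rla dshrw
Hunk 3: at line 2 remove [irvmq] add [ycsf] -> 7 lines: owl ckeqh mml ycsf mic rla dshrw
Hunk 4: at line 1 remove [mml,ycsf] add [ojp,tdu] -> 7 lines: owl ckeqh ojp tdu mic rla dshrw
Hunk 5: at line 1 remove [ojp,tdu,mic] add [vgpzq,ses] -> 6 lines: owl ckeqh vgpzq ses rla dshrw
Hunk 6: at line 2 remove [ses] add [gcxw,ltsc,szbmg] -> 8 lines: owl ckeqh vgpzq gcxw ltsc szbmg rla dshrw

Answer: owl
ckeqh
vgpzq
gcxw
ltsc
szbmg
rla
dshrw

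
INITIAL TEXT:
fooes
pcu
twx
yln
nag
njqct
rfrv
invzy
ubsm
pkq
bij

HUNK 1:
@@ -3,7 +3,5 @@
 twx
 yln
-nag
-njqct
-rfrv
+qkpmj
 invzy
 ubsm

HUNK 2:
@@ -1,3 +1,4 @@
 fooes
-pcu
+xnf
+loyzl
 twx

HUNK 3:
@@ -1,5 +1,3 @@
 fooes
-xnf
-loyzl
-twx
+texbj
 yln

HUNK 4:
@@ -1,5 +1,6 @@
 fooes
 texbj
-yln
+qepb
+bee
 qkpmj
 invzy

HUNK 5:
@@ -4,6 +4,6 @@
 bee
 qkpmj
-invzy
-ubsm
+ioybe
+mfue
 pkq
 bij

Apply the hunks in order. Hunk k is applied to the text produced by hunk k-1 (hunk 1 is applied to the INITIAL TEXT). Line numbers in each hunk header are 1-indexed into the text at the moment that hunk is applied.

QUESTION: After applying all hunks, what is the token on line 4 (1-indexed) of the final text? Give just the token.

Hunk 1: at line 3 remove [nag,njqct,rfrv] add [qkpmj] -> 9 lines: fooes pcu twx yln qkpmj invzy ubsm pkq bij
Hunk 2: at line 1 remove [pcu] add [xnf,loyzl] -> 10 lines: fooes xnf loyzl twx yln qkpmj invzy ubsm pkq bij
Hunk 3: at line 1 remove [xnf,loyzl,twx] add [texbj] -> 8 lines: fooes texbj yln qkpmj invzy ubsm pkq bij
Hunk 4: at line 1 remove [yln] add [qepb,bee] -> 9 lines: fooes texbj qepb bee qkpmj invzy ubsm pkq bij
Hunk 5: at line 4 remove [invzy,ubsm] add [ioybe,mfue] -> 9 lines: fooes texbj qepb bee qkpmj ioybe mfue pkq bij
Final line 4: bee

Answer: bee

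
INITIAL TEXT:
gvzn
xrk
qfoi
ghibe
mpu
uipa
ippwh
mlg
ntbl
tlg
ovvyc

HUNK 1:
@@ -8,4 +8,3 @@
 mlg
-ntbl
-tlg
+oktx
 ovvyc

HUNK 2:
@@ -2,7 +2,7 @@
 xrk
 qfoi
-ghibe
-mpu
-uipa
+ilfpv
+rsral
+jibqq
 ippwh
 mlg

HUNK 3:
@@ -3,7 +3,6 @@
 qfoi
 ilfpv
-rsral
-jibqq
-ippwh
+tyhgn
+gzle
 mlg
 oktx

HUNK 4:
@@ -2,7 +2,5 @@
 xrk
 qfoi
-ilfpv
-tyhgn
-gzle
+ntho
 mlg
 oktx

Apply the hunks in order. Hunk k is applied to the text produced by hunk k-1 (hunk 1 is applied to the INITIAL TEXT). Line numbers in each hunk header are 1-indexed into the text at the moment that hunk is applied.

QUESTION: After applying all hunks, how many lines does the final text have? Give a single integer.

Hunk 1: at line 8 remove [ntbl,tlg] add [oktx] -> 10 lines: gvzn xrk qfoi ghibe mpu uipa ippwh mlg oktx ovvyc
Hunk 2: at line 2 remove [ghibe,mpu,uipa] add [ilfpv,rsral,jibqq] -> 10 lines: gvzn xrk qfoi ilfpv rsral jibqq ippwh mlg oktx ovvyc
Hunk 3: at line 3 remove [rsral,jibqq,ippwh] add [tyhgn,gzle] -> 9 lines: gvzn xrk qfoi ilfpv tyhgn gzle mlg oktx ovvyc
Hunk 4: at line 2 remove [ilfpv,tyhgn,gzle] add [ntho] -> 7 lines: gvzn xrk qfoi ntho mlg oktx ovvyc
Final line count: 7

Answer: 7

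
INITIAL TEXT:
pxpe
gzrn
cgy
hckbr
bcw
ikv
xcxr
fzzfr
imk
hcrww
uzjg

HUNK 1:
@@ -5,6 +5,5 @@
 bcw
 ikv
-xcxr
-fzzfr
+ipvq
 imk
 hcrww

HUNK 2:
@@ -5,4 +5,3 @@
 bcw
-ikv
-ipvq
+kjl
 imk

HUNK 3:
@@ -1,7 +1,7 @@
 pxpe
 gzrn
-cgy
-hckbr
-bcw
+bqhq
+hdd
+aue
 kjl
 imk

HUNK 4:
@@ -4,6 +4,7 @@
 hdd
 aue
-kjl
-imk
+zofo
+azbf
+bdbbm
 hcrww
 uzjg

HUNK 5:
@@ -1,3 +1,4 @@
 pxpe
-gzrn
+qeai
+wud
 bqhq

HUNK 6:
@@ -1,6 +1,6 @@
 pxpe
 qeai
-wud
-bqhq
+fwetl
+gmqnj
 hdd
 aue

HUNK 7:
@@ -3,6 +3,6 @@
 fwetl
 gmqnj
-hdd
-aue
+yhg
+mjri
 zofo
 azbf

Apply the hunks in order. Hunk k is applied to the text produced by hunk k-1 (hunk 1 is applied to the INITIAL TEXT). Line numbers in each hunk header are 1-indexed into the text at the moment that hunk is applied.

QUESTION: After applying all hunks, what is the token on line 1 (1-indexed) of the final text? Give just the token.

Hunk 1: at line 5 remove [xcxr,fzzfr] add [ipvq] -> 10 lines: pxpe gzrn cgy hckbr bcw ikv ipvq imk hcrww uzjg
Hunk 2: at line 5 remove [ikv,ipvq] add [kjl] -> 9 lines: pxpe gzrn cgy hckbr bcw kjl imk hcrww uzjg
Hunk 3: at line 1 remove [cgy,hckbr,bcw] add [bqhq,hdd,aue] -> 9 lines: pxpe gzrn bqhq hdd aue kjl imk hcrww uzjg
Hunk 4: at line 4 remove [kjl,imk] add [zofo,azbf,bdbbm] -> 10 lines: pxpe gzrn bqhq hdd aue zofo azbf bdbbm hcrww uzjg
Hunk 5: at line 1 remove [gzrn] add [qeai,wud] -> 11 lines: pxpe qeai wud bqhq hdd aue zofo azbf bdbbm hcrww uzjg
Hunk 6: at line 1 remove [wud,bqhq] add [fwetl,gmqnj] -> 11 lines: pxpe qeai fwetl gmqnj hdd aue zofo azbf bdbbm hcrww uzjg
Hunk 7: at line 3 remove [hdd,aue] add [yhg,mjri] -> 11 lines: pxpe qeai fwetl gmqnj yhg mjri zofo azbf bdbbm hcrww uzjg
Final line 1: pxpe

Answer: pxpe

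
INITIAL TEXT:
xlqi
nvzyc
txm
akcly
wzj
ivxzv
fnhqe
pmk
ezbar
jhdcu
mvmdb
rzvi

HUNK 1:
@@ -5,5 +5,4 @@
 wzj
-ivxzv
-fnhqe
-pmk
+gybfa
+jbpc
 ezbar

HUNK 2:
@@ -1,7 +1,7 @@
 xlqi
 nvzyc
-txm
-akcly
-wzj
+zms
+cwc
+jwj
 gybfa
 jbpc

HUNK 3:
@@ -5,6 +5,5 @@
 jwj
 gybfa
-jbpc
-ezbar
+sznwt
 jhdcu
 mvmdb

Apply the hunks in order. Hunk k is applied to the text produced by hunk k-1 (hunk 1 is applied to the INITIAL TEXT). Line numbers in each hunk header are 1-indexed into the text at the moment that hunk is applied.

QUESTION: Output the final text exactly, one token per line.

Answer: xlqi
nvzyc
zms
cwc
jwj
gybfa
sznwt
jhdcu
mvmdb
rzvi

Derivation:
Hunk 1: at line 5 remove [ivxzv,fnhqe,pmk] add [gybfa,jbpc] -> 11 lines: xlqi nvzyc txm akcly wzj gybfa jbpc ezbar jhdcu mvmdb rzvi
Hunk 2: at line 1 remove [txm,akcly,wzj] add [zms,cwc,jwj] -> 11 lines: xlqi nvzyc zms cwc jwj gybfa jbpc ezbar jhdcu mvmdb rzvi
Hunk 3: at line 5 remove [jbpc,ezbar] add [sznwt] -> 10 lines: xlqi nvzyc zms cwc jwj gybfa sznwt jhdcu mvmdb rzvi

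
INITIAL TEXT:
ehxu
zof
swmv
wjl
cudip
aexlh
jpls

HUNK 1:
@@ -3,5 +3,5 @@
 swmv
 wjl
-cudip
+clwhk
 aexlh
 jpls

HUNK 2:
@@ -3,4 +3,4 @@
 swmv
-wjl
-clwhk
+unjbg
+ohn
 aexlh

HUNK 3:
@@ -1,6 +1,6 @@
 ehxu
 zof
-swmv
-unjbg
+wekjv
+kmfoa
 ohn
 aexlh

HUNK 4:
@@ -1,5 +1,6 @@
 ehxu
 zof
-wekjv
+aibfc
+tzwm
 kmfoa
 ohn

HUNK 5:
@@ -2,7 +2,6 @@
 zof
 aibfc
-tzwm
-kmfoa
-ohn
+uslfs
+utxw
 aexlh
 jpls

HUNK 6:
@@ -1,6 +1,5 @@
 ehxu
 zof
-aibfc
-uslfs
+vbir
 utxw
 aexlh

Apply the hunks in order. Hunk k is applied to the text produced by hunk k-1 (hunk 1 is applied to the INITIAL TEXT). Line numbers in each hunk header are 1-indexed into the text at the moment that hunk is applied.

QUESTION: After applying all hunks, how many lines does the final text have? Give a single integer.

Answer: 6

Derivation:
Hunk 1: at line 3 remove [cudip] add [clwhk] -> 7 lines: ehxu zof swmv wjl clwhk aexlh jpls
Hunk 2: at line 3 remove [wjl,clwhk] add [unjbg,ohn] -> 7 lines: ehxu zof swmv unjbg ohn aexlh jpls
Hunk 3: at line 1 remove [swmv,unjbg] add [wekjv,kmfoa] -> 7 lines: ehxu zof wekjv kmfoa ohn aexlh jpls
Hunk 4: at line 1 remove [wekjv] add [aibfc,tzwm] -> 8 lines: ehxu zof aibfc tzwm kmfoa ohn aexlh jpls
Hunk 5: at line 2 remove [tzwm,kmfoa,ohn] add [uslfs,utxw] -> 7 lines: ehxu zof aibfc uslfs utxw aexlh jpls
Hunk 6: at line 1 remove [aibfc,uslfs] add [vbir] -> 6 lines: ehxu zof vbir utxw aexlh jpls
Final line count: 6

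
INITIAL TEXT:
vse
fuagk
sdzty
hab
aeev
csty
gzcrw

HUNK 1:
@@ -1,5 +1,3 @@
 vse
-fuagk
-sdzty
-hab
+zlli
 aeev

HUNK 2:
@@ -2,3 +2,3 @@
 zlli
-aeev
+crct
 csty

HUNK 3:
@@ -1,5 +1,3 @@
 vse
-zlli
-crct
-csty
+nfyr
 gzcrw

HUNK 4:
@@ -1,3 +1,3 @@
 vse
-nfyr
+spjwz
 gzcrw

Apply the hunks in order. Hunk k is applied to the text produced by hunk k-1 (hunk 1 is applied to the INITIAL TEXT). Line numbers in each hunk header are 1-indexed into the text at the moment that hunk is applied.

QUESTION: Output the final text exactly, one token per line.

Answer: vse
spjwz
gzcrw

Derivation:
Hunk 1: at line 1 remove [fuagk,sdzty,hab] add [zlli] -> 5 lines: vse zlli aeev csty gzcrw
Hunk 2: at line 2 remove [aeev] add [crct] -> 5 lines: vse zlli crct csty gzcrw
Hunk 3: at line 1 remove [zlli,crct,csty] add [nfyr] -> 3 lines: vse nfyr gzcrw
Hunk 4: at line 1 remove [nfyr] add [spjwz] -> 3 lines: vse spjwz gzcrw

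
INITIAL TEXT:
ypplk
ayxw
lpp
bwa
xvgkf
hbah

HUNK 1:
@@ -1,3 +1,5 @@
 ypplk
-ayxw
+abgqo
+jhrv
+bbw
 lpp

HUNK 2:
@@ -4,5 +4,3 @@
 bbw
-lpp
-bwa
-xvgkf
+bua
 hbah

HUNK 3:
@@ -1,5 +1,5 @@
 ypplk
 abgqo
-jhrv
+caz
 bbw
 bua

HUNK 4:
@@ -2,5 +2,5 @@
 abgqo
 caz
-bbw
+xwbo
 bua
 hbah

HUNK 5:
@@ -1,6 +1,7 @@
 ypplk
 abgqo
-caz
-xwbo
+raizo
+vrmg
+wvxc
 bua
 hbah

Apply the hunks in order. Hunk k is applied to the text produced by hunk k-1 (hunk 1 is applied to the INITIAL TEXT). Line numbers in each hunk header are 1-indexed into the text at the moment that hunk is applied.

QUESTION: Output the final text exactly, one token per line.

Hunk 1: at line 1 remove [ayxw] add [abgqo,jhrv,bbw] -> 8 lines: ypplk abgqo jhrv bbw lpp bwa xvgkf hbah
Hunk 2: at line 4 remove [lpp,bwa,xvgkf] add [bua] -> 6 lines: ypplk abgqo jhrv bbw bua hbah
Hunk 3: at line 1 remove [jhrv] add [caz] -> 6 lines: ypplk abgqo caz bbw bua hbah
Hunk 4: at line 2 remove [bbw] add [xwbo] -> 6 lines: ypplk abgqo caz xwbo bua hbah
Hunk 5: at line 1 remove [caz,xwbo] add [raizo,vrmg,wvxc] -> 7 lines: ypplk abgqo raizo vrmg wvxc bua hbah

Answer: ypplk
abgqo
raizo
vrmg
wvxc
bua
hbah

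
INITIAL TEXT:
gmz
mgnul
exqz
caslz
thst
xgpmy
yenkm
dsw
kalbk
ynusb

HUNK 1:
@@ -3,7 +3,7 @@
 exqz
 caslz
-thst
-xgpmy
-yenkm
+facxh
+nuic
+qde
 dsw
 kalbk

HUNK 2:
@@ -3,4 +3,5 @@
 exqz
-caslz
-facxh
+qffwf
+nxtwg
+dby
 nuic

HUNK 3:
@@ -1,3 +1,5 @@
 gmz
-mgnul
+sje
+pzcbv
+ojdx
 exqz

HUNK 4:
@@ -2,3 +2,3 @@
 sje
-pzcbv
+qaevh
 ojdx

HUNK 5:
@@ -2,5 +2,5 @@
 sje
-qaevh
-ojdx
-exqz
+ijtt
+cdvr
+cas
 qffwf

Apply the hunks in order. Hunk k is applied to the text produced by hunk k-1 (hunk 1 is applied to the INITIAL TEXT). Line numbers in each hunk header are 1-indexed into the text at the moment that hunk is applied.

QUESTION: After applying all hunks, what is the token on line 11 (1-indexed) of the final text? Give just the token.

Answer: dsw

Derivation:
Hunk 1: at line 3 remove [thst,xgpmy,yenkm] add [facxh,nuic,qde] -> 10 lines: gmz mgnul exqz caslz facxh nuic qde dsw kalbk ynusb
Hunk 2: at line 3 remove [caslz,facxh] add [qffwf,nxtwg,dby] -> 11 lines: gmz mgnul exqz qffwf nxtwg dby nuic qde dsw kalbk ynusb
Hunk 3: at line 1 remove [mgnul] add [sje,pzcbv,ojdx] -> 13 lines: gmz sje pzcbv ojdx exqz qffwf nxtwg dby nuic qde dsw kalbk ynusb
Hunk 4: at line 2 remove [pzcbv] add [qaevh] -> 13 lines: gmz sje qaevh ojdx exqz qffwf nxtwg dby nuic qde dsw kalbk ynusb
Hunk 5: at line 2 remove [qaevh,ojdx,exqz] add [ijtt,cdvr,cas] -> 13 lines: gmz sje ijtt cdvr cas qffwf nxtwg dby nuic qde dsw kalbk ynusb
Final line 11: dsw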